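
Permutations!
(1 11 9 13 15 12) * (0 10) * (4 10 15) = (0 15 12 1 11 9 13 4 10) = [15, 11, 2, 3, 10, 5, 6, 7, 8, 13, 0, 9, 1, 4, 14, 12]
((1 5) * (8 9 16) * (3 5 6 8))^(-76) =(1 6 8 9 16 3 5)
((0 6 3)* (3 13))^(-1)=(0 3 13 6)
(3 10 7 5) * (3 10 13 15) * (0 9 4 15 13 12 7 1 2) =(0 9 4 15 3 12 7 5 10 1 2) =[9, 2, 0, 12, 15, 10, 6, 5, 8, 4, 1, 11, 7, 13, 14, 3]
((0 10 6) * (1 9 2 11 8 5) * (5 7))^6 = ((0 10 6)(1 9 2 11 8 7 5))^6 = (1 5 7 8 11 2 9)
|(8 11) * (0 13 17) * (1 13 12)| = 10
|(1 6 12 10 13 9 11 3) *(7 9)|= 9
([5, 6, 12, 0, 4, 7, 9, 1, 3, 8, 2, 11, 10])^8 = (2 10 12)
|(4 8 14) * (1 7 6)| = |(1 7 6)(4 8 14)| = 3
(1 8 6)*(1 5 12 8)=(5 12 8 6)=[0, 1, 2, 3, 4, 12, 5, 7, 6, 9, 10, 11, 8]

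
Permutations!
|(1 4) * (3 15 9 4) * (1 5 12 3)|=|(3 15 9 4 5 12)|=6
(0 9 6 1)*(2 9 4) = [4, 0, 9, 3, 2, 5, 1, 7, 8, 6] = (0 4 2 9 6 1)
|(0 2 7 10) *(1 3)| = |(0 2 7 10)(1 3)| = 4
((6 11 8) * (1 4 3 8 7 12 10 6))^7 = ((1 4 3 8)(6 11 7 12 10))^7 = (1 8 3 4)(6 7 10 11 12)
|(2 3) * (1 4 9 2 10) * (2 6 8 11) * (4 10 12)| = 8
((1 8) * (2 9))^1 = (1 8)(2 9)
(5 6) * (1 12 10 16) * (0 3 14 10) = (0 3 14 10 16 1 12)(5 6) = [3, 12, 2, 14, 4, 6, 5, 7, 8, 9, 16, 11, 0, 13, 10, 15, 1]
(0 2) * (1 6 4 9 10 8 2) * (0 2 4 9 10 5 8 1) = (1 6 9 5 8 4 10) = [0, 6, 2, 3, 10, 8, 9, 7, 4, 5, 1]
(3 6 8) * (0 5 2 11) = (0 5 2 11)(3 6 8) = [5, 1, 11, 6, 4, 2, 8, 7, 3, 9, 10, 0]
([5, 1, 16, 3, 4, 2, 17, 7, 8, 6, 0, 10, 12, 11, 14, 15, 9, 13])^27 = [13, 1, 10, 3, 4, 11, 2, 7, 8, 5, 17, 6, 12, 9, 14, 15, 0, 16]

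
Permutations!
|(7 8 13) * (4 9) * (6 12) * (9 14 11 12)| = 6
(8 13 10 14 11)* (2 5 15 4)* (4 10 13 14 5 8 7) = [0, 1, 8, 3, 2, 15, 6, 4, 14, 9, 5, 7, 12, 13, 11, 10] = (2 8 14 11 7 4)(5 15 10)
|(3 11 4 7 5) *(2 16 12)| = |(2 16 12)(3 11 4 7 5)| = 15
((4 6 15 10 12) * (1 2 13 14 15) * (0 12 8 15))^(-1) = (0 14 13 2 1 6 4 12)(8 10 15)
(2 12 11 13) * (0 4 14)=(0 4 14)(2 12 11 13)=[4, 1, 12, 3, 14, 5, 6, 7, 8, 9, 10, 13, 11, 2, 0]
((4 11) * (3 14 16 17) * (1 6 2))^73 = (1 6 2)(3 14 16 17)(4 11)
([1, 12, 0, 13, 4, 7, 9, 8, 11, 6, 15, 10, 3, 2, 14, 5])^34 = (0 13 12)(1 2 3)(5 10 8)(7 15 11)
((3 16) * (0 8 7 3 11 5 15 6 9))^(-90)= (16)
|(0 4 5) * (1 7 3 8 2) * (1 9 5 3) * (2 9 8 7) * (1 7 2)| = |(0 4 3 2 8 9 5)| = 7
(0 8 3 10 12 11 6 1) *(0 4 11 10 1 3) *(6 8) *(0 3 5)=[6, 4, 2, 1, 11, 0, 5, 7, 3, 9, 12, 8, 10]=(0 6 5)(1 4 11 8 3)(10 12)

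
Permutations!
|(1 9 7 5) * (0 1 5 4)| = |(0 1 9 7 4)| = 5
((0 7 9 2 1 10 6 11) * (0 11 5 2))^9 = ((11)(0 7 9)(1 10 6 5 2))^9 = (11)(1 2 5 6 10)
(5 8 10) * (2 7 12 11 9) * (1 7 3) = [0, 7, 3, 1, 4, 8, 6, 12, 10, 2, 5, 9, 11] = (1 7 12 11 9 2 3)(5 8 10)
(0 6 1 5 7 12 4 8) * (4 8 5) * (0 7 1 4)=(0 6 4 5 1)(7 12 8)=[6, 0, 2, 3, 5, 1, 4, 12, 7, 9, 10, 11, 8]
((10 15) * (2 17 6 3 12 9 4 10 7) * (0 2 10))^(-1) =(0 4 9 12 3 6 17 2)(7 15 10)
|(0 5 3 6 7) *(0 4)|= 6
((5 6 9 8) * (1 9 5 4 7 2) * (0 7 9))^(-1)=(0 1 2 7)(4 8 9)(5 6)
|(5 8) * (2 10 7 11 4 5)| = |(2 10 7 11 4 5 8)| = 7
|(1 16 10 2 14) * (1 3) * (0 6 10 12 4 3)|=5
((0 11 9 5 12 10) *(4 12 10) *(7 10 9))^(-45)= (0 10 7 11)(4 12)(5 9)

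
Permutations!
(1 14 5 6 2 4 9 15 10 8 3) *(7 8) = (1 14 5 6 2 4 9 15 10 7 8 3) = [0, 14, 4, 1, 9, 6, 2, 8, 3, 15, 7, 11, 12, 13, 5, 10]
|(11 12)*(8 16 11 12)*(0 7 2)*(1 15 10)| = 3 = |(0 7 2)(1 15 10)(8 16 11)|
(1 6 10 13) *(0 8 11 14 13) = (0 8 11 14 13 1 6 10) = [8, 6, 2, 3, 4, 5, 10, 7, 11, 9, 0, 14, 12, 1, 13]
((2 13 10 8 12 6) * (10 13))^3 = ((13)(2 10 8 12 6))^3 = (13)(2 12 10 6 8)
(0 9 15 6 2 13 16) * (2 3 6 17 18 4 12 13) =(0 9 15 17 18 4 12 13 16)(3 6) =[9, 1, 2, 6, 12, 5, 3, 7, 8, 15, 10, 11, 13, 16, 14, 17, 0, 18, 4]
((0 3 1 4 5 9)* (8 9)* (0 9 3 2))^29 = ((9)(0 2)(1 4 5 8 3))^29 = (9)(0 2)(1 3 8 5 4)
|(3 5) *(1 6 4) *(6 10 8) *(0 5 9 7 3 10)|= |(0 5 10 8 6 4 1)(3 9 7)|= 21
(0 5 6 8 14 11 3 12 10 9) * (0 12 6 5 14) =(0 14 11 3 6 8)(9 12 10) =[14, 1, 2, 6, 4, 5, 8, 7, 0, 12, 9, 3, 10, 13, 11]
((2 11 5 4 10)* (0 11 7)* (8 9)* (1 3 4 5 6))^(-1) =(0 7 2 10 4 3 1 6 11)(8 9)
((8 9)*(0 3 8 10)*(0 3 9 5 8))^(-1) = ((0 9 10 3)(5 8))^(-1) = (0 3 10 9)(5 8)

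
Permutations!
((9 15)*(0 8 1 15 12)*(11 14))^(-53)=((0 8 1 15 9 12)(11 14))^(-53)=(0 8 1 15 9 12)(11 14)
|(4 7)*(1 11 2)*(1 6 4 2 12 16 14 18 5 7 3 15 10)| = |(1 11 12 16 14 18 5 7 2 6 4 3 15 10)| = 14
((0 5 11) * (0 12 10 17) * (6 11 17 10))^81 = (17)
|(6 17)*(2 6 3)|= |(2 6 17 3)|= 4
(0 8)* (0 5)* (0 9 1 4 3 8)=(1 4 3 8 5 9)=[0, 4, 2, 8, 3, 9, 6, 7, 5, 1]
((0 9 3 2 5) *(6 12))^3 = ((0 9 3 2 5)(6 12))^3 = (0 2 9 5 3)(6 12)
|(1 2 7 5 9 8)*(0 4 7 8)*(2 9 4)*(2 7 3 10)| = |(0 7 5 4 3 10 2 8 1 9)| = 10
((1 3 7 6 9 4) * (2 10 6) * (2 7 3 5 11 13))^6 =(1 6 13)(2 5 9)(4 10 11)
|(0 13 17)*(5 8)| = |(0 13 17)(5 8)| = 6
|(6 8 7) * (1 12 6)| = 5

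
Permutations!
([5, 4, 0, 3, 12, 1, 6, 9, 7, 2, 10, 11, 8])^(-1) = (0 2 9 7 8 12 4 1 5)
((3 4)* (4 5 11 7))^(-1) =((3 5 11 7 4))^(-1) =(3 4 7 11 5)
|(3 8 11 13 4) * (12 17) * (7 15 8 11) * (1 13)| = 30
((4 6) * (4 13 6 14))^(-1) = (4 14)(6 13)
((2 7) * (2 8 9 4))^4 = (2 4 9 8 7)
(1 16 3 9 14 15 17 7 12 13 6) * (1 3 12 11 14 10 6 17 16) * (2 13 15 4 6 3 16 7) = [0, 1, 13, 9, 6, 5, 16, 11, 8, 10, 3, 14, 15, 17, 4, 7, 12, 2] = (2 13 17)(3 9 10)(4 6 16 12 15 7 11 14)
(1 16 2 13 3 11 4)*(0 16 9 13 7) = (0 16 2 7)(1 9 13 3 11 4) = [16, 9, 7, 11, 1, 5, 6, 0, 8, 13, 10, 4, 12, 3, 14, 15, 2]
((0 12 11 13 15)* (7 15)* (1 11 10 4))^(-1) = (0 15 7 13 11 1 4 10 12)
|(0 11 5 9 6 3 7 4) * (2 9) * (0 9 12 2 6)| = 8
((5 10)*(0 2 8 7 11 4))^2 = ((0 2 8 7 11 4)(5 10))^2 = (0 8 11)(2 7 4)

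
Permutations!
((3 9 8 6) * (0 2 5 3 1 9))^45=(0 2 5 3)(1 9 8 6)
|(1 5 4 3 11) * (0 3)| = |(0 3 11 1 5 4)| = 6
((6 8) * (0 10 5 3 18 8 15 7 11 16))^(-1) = (0 16 11 7 15 6 8 18 3 5 10)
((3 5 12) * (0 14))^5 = (0 14)(3 12 5)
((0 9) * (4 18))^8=(18)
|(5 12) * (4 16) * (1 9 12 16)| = |(1 9 12 5 16 4)| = 6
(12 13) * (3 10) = (3 10)(12 13) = [0, 1, 2, 10, 4, 5, 6, 7, 8, 9, 3, 11, 13, 12]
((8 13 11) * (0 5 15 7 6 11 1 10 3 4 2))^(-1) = ((0 5 15 7 6 11 8 13 1 10 3 4 2))^(-1) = (0 2 4 3 10 1 13 8 11 6 7 15 5)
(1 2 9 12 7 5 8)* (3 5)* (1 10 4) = (1 2 9 12 7 3 5 8 10 4) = [0, 2, 9, 5, 1, 8, 6, 3, 10, 12, 4, 11, 7]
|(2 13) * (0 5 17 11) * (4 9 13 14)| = |(0 5 17 11)(2 14 4 9 13)| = 20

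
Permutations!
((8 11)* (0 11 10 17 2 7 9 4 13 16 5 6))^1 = (0 11 8 10 17 2 7 9 4 13 16 5 6) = ((0 11 8 10 17 2 7 9 4 13 16 5 6))^1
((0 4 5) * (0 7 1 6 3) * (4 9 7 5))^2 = (0 7 6)(1 3 9)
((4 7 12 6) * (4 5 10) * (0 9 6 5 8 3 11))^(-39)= ((0 9 6 8 3 11)(4 7 12 5 10))^(-39)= (0 8)(3 9)(4 7 12 5 10)(6 11)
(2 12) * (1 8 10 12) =(1 8 10 12 2) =[0, 8, 1, 3, 4, 5, 6, 7, 10, 9, 12, 11, 2]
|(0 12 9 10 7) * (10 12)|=6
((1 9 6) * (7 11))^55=((1 9 6)(7 11))^55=(1 9 6)(7 11)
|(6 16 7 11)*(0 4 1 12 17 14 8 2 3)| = |(0 4 1 12 17 14 8 2 3)(6 16 7 11)| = 36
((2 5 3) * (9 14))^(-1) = (2 3 5)(9 14)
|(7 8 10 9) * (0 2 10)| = 6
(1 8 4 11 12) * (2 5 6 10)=(1 8 4 11 12)(2 5 6 10)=[0, 8, 5, 3, 11, 6, 10, 7, 4, 9, 2, 12, 1]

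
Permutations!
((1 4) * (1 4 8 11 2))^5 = ((1 8 11 2))^5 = (1 8 11 2)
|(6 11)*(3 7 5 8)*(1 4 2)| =12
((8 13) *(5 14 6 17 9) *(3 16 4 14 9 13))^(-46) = (3 4 6 13)(8 16 14 17) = ((3 16 4 14 6 17 13 8)(5 9))^(-46)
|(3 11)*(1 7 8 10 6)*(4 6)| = |(1 7 8 10 4 6)(3 11)| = 6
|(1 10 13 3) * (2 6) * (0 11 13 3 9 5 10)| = |(0 11 13 9 5 10 3 1)(2 6)| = 8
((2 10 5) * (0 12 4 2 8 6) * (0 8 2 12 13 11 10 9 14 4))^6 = (0 9 11 4 5)(2 13 14 10 12)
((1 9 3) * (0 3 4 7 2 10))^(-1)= (0 10 2 7 4 9 1 3)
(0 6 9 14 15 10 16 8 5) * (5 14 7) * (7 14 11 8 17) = (0 6 9 14 15 10 16 17 7 5)(8 11) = [6, 1, 2, 3, 4, 0, 9, 5, 11, 14, 16, 8, 12, 13, 15, 10, 17, 7]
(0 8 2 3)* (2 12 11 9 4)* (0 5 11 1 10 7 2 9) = (0 8 12 1 10 7 2 3 5 11)(4 9) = [8, 10, 3, 5, 9, 11, 6, 2, 12, 4, 7, 0, 1]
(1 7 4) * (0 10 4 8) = [10, 7, 2, 3, 1, 5, 6, 8, 0, 9, 4] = (0 10 4 1 7 8)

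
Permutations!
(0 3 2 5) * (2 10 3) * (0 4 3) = (0 2 5 4 3 10) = [2, 1, 5, 10, 3, 4, 6, 7, 8, 9, 0]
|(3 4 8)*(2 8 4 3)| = 2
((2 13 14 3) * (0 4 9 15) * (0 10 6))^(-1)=((0 4 9 15 10 6)(2 13 14 3))^(-1)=(0 6 10 15 9 4)(2 3 14 13)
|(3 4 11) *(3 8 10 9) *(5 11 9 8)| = |(3 4 9)(5 11)(8 10)| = 6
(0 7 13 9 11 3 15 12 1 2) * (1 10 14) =(0 7 13 9 11 3 15 12 10 14 1 2) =[7, 2, 0, 15, 4, 5, 6, 13, 8, 11, 14, 3, 10, 9, 1, 12]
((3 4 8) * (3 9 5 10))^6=((3 4 8 9 5 10))^6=(10)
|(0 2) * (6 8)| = |(0 2)(6 8)| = 2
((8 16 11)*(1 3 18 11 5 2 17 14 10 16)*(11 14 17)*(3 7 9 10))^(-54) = ((1 7 9 10 16 5 2 11 8)(3 18 14))^(-54) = (18)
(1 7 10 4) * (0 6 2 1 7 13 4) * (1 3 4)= (0 6 2 3 4 7 10)(1 13)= [6, 13, 3, 4, 7, 5, 2, 10, 8, 9, 0, 11, 12, 1]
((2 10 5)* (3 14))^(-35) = ((2 10 5)(3 14))^(-35) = (2 10 5)(3 14)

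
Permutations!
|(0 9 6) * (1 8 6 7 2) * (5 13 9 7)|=6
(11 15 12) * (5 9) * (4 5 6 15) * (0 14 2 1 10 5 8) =(0 14 2 1 10 5 9 6 15 12 11 4 8) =[14, 10, 1, 3, 8, 9, 15, 7, 0, 6, 5, 4, 11, 13, 2, 12]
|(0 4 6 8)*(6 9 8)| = 4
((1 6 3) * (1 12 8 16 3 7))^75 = (3 16 8 12)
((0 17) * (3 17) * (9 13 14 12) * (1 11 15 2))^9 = (17)(1 11 15 2)(9 13 14 12)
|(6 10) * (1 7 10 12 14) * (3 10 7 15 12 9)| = |(1 15 12 14)(3 10 6 9)| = 4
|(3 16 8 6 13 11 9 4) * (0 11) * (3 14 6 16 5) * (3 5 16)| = |(0 11 9 4 14 6 13)(3 16 8)| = 21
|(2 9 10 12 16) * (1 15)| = 10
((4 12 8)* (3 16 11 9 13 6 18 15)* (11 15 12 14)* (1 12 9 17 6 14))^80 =(3 15 16)(6 13 17 9 11 18 14)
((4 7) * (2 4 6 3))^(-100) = (7)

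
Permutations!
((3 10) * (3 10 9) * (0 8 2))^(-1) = (10)(0 2 8)(3 9)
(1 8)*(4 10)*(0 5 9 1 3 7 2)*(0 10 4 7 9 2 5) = (1 8 3 9)(2 10 7 5) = [0, 8, 10, 9, 4, 2, 6, 5, 3, 1, 7]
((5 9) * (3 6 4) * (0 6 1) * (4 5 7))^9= (0 6 5 9 7 4 3 1)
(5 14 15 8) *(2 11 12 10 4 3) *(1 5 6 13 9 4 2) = (1 5 14 15 8 6 13 9 4 3)(2 11 12 10) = [0, 5, 11, 1, 3, 14, 13, 7, 6, 4, 2, 12, 10, 9, 15, 8]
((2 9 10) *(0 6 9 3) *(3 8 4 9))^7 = (0 6 3)(2 4 10 8 9)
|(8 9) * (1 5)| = 2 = |(1 5)(8 9)|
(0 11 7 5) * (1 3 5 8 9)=(0 11 7 8 9 1 3 5)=[11, 3, 2, 5, 4, 0, 6, 8, 9, 1, 10, 7]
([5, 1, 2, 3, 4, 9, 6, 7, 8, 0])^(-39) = (9)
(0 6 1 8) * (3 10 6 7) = [7, 8, 2, 10, 4, 5, 1, 3, 0, 9, 6] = (0 7 3 10 6 1 8)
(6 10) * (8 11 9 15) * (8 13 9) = (6 10)(8 11)(9 15 13) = [0, 1, 2, 3, 4, 5, 10, 7, 11, 15, 6, 8, 12, 9, 14, 13]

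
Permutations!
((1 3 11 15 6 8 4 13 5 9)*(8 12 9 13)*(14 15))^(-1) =((1 3 11 14 15 6 12 9)(4 8)(5 13))^(-1) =(1 9 12 6 15 14 11 3)(4 8)(5 13)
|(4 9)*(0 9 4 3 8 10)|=|(0 9 3 8 10)|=5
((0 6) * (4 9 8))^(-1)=((0 6)(4 9 8))^(-1)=(0 6)(4 8 9)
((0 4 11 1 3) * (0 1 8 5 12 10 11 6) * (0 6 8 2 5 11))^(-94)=(0 8 2 12)(4 11 5 10)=((0 4 8 11 2 5 12 10)(1 3))^(-94)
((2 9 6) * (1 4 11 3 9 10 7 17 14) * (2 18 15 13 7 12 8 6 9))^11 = (1 13 8 3 14 15 12 11 17 18 10 4 7 6 2)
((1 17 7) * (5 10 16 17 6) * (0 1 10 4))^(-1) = ((0 1 6 5 4)(7 10 16 17))^(-1) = (0 4 5 6 1)(7 17 16 10)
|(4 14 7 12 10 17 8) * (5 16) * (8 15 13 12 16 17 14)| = |(4 8)(5 17 15 13 12 10 14 7 16)| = 18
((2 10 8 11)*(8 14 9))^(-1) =(2 11 8 9 14 10)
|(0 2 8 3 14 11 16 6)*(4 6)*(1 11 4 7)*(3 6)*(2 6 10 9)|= 12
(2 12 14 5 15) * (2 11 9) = (2 12 14 5 15 11 9) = [0, 1, 12, 3, 4, 15, 6, 7, 8, 2, 10, 9, 14, 13, 5, 11]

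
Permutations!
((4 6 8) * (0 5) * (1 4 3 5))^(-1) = (0 5 3 8 6 4 1)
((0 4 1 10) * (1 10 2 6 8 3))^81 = (10)(1 2 6 8 3)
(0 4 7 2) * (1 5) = (0 4 7 2)(1 5) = [4, 5, 0, 3, 7, 1, 6, 2]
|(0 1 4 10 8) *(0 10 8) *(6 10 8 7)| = |(0 1 4 7 6 10)| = 6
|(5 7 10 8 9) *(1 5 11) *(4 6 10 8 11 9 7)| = 6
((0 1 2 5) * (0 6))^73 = (0 5 1 6 2)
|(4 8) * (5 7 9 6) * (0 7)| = 10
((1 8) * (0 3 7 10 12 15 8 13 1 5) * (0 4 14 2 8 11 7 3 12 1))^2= ((0 12 15 11 7 10 1 13)(2 8 5 4 14))^2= (0 15 7 1)(2 5 14 8 4)(10 13 12 11)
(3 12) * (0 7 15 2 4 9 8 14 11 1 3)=(0 7 15 2 4 9 8 14 11 1 3 12)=[7, 3, 4, 12, 9, 5, 6, 15, 14, 8, 10, 1, 0, 13, 11, 2]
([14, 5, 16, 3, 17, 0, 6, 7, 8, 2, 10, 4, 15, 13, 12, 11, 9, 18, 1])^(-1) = (0 5 1 18 17 4 11 15 12 14)(2 9 16)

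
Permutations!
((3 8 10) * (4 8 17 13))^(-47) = (3 17 13 4 8 10)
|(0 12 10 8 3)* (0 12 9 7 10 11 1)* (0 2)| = 10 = |(0 9 7 10 8 3 12 11 1 2)|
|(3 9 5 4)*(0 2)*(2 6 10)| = 4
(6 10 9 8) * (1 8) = (1 8 6 10 9) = [0, 8, 2, 3, 4, 5, 10, 7, 6, 1, 9]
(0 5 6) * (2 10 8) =(0 5 6)(2 10 8) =[5, 1, 10, 3, 4, 6, 0, 7, 2, 9, 8]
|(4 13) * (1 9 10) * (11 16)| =|(1 9 10)(4 13)(11 16)| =6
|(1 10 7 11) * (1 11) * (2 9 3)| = 3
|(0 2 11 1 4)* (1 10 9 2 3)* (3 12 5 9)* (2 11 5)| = 10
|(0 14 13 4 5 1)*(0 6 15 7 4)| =6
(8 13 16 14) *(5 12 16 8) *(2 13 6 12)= (2 13 8 6 12 16 14 5)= [0, 1, 13, 3, 4, 2, 12, 7, 6, 9, 10, 11, 16, 8, 5, 15, 14]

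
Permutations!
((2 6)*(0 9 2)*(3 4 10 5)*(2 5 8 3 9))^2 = (0 6 2)(3 10)(4 8)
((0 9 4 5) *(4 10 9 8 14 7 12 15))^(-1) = ((0 8 14 7 12 15 4 5)(9 10))^(-1) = (0 5 4 15 12 7 14 8)(9 10)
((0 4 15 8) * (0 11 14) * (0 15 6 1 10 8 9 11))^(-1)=((0 4 6 1 10 8)(9 11 14 15))^(-1)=(0 8 10 1 6 4)(9 15 14 11)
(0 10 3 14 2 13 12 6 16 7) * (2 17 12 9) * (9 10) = (0 9 2 13 10 3 14 17 12 6 16 7) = [9, 1, 13, 14, 4, 5, 16, 0, 8, 2, 3, 11, 6, 10, 17, 15, 7, 12]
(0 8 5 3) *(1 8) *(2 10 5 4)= (0 1 8 4 2 10 5 3)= [1, 8, 10, 0, 2, 3, 6, 7, 4, 9, 5]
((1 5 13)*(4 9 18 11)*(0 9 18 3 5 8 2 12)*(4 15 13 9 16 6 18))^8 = ((0 16 6 18 11 15 13 1 8 2 12)(3 5 9))^8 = (0 8 15 6 12 1 11 16 2 13 18)(3 9 5)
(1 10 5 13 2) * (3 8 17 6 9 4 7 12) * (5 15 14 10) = (1 5 13 2)(3 8 17 6 9 4 7 12)(10 15 14) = [0, 5, 1, 8, 7, 13, 9, 12, 17, 4, 15, 11, 3, 2, 10, 14, 16, 6]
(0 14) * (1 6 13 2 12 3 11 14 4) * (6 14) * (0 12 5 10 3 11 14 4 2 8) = (0 2 5 10 3 14 12 11 6 13 8)(1 4) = [2, 4, 5, 14, 1, 10, 13, 7, 0, 9, 3, 6, 11, 8, 12]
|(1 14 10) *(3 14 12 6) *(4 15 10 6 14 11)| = |(1 12 14 6 3 11 4 15 10)| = 9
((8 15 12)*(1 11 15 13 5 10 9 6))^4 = (1 8 9 15 5)(6 12 10 11 13)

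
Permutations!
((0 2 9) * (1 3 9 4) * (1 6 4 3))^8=(9)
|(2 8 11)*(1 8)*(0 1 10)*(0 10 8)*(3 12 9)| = |(0 1)(2 8 11)(3 12 9)| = 6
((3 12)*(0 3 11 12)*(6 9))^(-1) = (0 3)(6 9)(11 12)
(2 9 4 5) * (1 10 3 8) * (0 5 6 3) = (0 5 2 9 4 6 3 8 1 10) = [5, 10, 9, 8, 6, 2, 3, 7, 1, 4, 0]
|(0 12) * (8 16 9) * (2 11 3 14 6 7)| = 6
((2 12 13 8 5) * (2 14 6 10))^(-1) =((2 12 13 8 5 14 6 10))^(-1) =(2 10 6 14 5 8 13 12)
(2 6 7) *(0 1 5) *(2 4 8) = [1, 5, 6, 3, 8, 0, 7, 4, 2] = (0 1 5)(2 6 7 4 8)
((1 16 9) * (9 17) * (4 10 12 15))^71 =(1 9 17 16)(4 15 12 10)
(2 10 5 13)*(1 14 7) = (1 14 7)(2 10 5 13) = [0, 14, 10, 3, 4, 13, 6, 1, 8, 9, 5, 11, 12, 2, 7]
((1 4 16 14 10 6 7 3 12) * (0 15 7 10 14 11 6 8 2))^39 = (16)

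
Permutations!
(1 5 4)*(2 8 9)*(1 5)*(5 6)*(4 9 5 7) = [0, 1, 8, 3, 6, 9, 7, 4, 5, 2] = (2 8 5 9)(4 6 7)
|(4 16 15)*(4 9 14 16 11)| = |(4 11)(9 14 16 15)| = 4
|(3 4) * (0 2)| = 2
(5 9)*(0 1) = (0 1)(5 9) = [1, 0, 2, 3, 4, 9, 6, 7, 8, 5]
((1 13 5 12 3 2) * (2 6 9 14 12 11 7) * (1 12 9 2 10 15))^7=(15)(2 6 3 12)(9 14)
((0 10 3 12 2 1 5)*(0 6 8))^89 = (0 8 6 5 1 2 12 3 10)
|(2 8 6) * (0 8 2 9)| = 4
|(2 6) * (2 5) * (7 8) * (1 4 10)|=6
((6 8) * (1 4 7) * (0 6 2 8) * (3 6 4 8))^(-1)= (0 6 3 2 8 1 7 4)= ((0 4 7 1 8 2 3 6))^(-1)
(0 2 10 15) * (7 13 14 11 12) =[2, 1, 10, 3, 4, 5, 6, 13, 8, 9, 15, 12, 7, 14, 11, 0] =(0 2 10 15)(7 13 14 11 12)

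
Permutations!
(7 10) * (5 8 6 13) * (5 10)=(5 8 6 13 10 7)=[0, 1, 2, 3, 4, 8, 13, 5, 6, 9, 7, 11, 12, 10]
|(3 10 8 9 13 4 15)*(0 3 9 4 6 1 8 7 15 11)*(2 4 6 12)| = |(0 3 10 7 15 9 13 12 2 4 11)(1 8 6)| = 33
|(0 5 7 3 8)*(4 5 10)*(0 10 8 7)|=10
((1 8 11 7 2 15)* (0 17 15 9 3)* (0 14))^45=(0 17 15 1 8 11 7 2 9 3 14)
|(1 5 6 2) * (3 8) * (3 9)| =12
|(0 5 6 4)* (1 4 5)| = 6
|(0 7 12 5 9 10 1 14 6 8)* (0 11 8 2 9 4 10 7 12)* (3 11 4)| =|(0 12 5 3 11 8 4 10 1 14 6 2 9 7)| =14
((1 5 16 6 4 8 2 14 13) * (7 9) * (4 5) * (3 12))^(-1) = ((1 4 8 2 14 13)(3 12)(5 16 6)(7 9))^(-1) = (1 13 14 2 8 4)(3 12)(5 6 16)(7 9)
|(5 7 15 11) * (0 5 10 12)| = |(0 5 7 15 11 10 12)| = 7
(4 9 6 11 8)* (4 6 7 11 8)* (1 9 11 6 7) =(1 9)(4 11)(6 8 7) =[0, 9, 2, 3, 11, 5, 8, 6, 7, 1, 10, 4]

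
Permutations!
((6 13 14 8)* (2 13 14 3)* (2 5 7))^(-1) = ((2 13 3 5 7)(6 14 8))^(-1) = (2 7 5 3 13)(6 8 14)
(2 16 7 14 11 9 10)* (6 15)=[0, 1, 16, 3, 4, 5, 15, 14, 8, 10, 2, 9, 12, 13, 11, 6, 7]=(2 16 7 14 11 9 10)(6 15)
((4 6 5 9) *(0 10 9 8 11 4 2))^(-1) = (0 2 9 10)(4 11 8 5 6)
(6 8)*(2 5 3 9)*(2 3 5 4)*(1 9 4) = [0, 9, 1, 4, 2, 5, 8, 7, 6, 3] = (1 9 3 4 2)(6 8)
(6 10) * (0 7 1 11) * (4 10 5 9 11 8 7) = [4, 8, 2, 3, 10, 9, 5, 1, 7, 11, 6, 0] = (0 4 10 6 5 9 11)(1 8 7)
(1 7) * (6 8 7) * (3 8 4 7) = [0, 6, 2, 8, 7, 5, 4, 1, 3] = (1 6 4 7)(3 8)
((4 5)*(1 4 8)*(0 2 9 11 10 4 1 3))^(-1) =((0 2 9 11 10 4 5 8 3))^(-1) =(0 3 8 5 4 10 11 9 2)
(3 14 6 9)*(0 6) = (0 6 9 3 14) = [6, 1, 2, 14, 4, 5, 9, 7, 8, 3, 10, 11, 12, 13, 0]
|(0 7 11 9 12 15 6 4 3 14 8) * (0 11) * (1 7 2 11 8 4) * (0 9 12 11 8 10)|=84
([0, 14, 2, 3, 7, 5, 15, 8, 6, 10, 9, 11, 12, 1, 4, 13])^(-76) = (1 8)(4 15)(6 14)(7 13)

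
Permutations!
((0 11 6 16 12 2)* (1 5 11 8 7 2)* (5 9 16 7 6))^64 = (16)(0 2 7 6 8)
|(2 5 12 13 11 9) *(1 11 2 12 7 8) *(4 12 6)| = 11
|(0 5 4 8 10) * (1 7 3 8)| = 8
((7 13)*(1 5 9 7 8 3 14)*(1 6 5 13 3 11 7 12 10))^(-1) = ((1 13 8 11 7 3 14 6 5 9 12 10))^(-1) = (1 10 12 9 5 6 14 3 7 11 8 13)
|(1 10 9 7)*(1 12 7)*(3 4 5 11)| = 12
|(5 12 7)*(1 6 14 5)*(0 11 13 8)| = |(0 11 13 8)(1 6 14 5 12 7)| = 12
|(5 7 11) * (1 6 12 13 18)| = 15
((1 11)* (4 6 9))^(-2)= ((1 11)(4 6 9))^(-2)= (11)(4 6 9)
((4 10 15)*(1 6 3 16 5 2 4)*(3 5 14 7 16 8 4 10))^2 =((1 6 5 2 10 15)(3 8 4)(7 16 14))^2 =(1 5 10)(2 15 6)(3 4 8)(7 14 16)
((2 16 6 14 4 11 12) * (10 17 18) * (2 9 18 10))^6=((2 16 6 14 4 11 12 9 18)(10 17))^6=(2 12 14)(4 16 9)(6 18 11)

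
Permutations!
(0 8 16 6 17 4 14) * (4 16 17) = (0 8 17 16 6 4 14) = [8, 1, 2, 3, 14, 5, 4, 7, 17, 9, 10, 11, 12, 13, 0, 15, 6, 16]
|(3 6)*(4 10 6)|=4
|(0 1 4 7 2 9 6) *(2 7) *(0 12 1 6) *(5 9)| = 8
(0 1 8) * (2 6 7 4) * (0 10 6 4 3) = (0 1 8 10 6 7 3)(2 4) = [1, 8, 4, 0, 2, 5, 7, 3, 10, 9, 6]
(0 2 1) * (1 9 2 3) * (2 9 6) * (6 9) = (0 3 1)(2 9 6) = [3, 0, 9, 1, 4, 5, 2, 7, 8, 6]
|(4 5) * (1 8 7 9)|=|(1 8 7 9)(4 5)|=4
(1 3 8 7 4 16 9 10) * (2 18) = [0, 3, 18, 8, 16, 5, 6, 4, 7, 10, 1, 11, 12, 13, 14, 15, 9, 17, 2] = (1 3 8 7 4 16 9 10)(2 18)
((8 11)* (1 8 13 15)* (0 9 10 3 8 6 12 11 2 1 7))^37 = (0 15 11 6 2 3 9 7 13 12 1 8 10)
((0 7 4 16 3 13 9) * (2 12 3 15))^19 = (0 9 13 3 12 2 15 16 4 7)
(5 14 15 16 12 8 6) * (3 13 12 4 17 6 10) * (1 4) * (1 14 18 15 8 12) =(1 4 17 6 5 18 15 16 14 8 10 3 13) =[0, 4, 2, 13, 17, 18, 5, 7, 10, 9, 3, 11, 12, 1, 8, 16, 14, 6, 15]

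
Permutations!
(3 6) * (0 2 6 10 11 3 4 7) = [2, 1, 6, 10, 7, 5, 4, 0, 8, 9, 11, 3] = (0 2 6 4 7)(3 10 11)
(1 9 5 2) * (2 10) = [0, 9, 1, 3, 4, 10, 6, 7, 8, 5, 2] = (1 9 5 10 2)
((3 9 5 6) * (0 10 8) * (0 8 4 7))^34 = ((0 10 4 7)(3 9 5 6))^34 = (0 4)(3 5)(6 9)(7 10)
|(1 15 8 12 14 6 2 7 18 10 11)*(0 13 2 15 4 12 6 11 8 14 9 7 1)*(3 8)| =16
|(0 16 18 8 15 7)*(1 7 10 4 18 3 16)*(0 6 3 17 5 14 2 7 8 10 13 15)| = |(0 1 8)(2 7 6 3 16 17 5 14)(4 18 10)(13 15)| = 24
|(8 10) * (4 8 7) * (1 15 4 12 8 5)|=|(1 15 4 5)(7 12 8 10)|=4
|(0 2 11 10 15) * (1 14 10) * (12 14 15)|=15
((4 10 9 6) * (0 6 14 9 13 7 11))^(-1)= (0 11 7 13 10 4 6)(9 14)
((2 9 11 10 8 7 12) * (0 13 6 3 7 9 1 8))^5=(0 12 11 3 8 13 2 10 7 9 6 1)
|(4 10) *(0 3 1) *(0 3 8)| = |(0 8)(1 3)(4 10)| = 2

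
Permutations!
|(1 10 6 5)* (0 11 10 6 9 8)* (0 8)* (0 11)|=|(1 6 5)(9 11 10)|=3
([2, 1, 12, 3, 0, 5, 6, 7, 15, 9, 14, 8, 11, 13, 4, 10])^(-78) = [11, 1, 8, 3, 12, 5, 6, 7, 14, 9, 0, 10, 15, 13, 2, 4]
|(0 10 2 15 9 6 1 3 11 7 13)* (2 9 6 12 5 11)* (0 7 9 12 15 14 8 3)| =36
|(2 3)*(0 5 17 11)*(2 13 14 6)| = 20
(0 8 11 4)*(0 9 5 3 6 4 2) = (0 8 11 2)(3 6 4 9 5) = [8, 1, 0, 6, 9, 3, 4, 7, 11, 5, 10, 2]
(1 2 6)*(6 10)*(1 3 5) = (1 2 10 6 3 5) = [0, 2, 10, 5, 4, 1, 3, 7, 8, 9, 6]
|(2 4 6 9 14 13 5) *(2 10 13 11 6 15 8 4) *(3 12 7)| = |(3 12 7)(4 15 8)(5 10 13)(6 9 14 11)| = 12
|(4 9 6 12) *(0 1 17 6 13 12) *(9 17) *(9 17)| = 4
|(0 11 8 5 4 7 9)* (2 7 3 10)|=|(0 11 8 5 4 3 10 2 7 9)|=10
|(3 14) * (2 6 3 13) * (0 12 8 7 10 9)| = |(0 12 8 7 10 9)(2 6 3 14 13)| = 30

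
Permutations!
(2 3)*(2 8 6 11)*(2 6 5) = [0, 1, 3, 8, 4, 2, 11, 7, 5, 9, 10, 6] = (2 3 8 5)(6 11)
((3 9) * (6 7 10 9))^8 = (3 10 6 9 7)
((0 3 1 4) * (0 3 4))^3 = (0 1 3 4)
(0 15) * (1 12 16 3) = (0 15)(1 12 16 3) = [15, 12, 2, 1, 4, 5, 6, 7, 8, 9, 10, 11, 16, 13, 14, 0, 3]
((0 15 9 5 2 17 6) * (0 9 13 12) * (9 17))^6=((0 15 13 12)(2 9 5)(6 17))^6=(17)(0 13)(12 15)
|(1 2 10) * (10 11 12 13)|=6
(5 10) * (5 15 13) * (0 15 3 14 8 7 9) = [15, 1, 2, 14, 4, 10, 6, 9, 7, 0, 3, 11, 12, 5, 8, 13] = (0 15 13 5 10 3 14 8 7 9)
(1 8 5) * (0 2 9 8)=(0 2 9 8 5 1)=[2, 0, 9, 3, 4, 1, 6, 7, 5, 8]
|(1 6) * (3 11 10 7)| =|(1 6)(3 11 10 7)| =4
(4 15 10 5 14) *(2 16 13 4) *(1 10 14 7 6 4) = (1 10 5 7 6 4 15 14 2 16 13) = [0, 10, 16, 3, 15, 7, 4, 6, 8, 9, 5, 11, 12, 1, 2, 14, 13]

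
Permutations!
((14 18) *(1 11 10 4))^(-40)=(18)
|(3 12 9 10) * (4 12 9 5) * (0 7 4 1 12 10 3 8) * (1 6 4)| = |(0 7 1 12 5 6 4 10 8)(3 9)| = 18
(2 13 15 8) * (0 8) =[8, 1, 13, 3, 4, 5, 6, 7, 2, 9, 10, 11, 12, 15, 14, 0] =(0 8 2 13 15)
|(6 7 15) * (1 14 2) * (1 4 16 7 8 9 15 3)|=|(1 14 2 4 16 7 3)(6 8 9 15)|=28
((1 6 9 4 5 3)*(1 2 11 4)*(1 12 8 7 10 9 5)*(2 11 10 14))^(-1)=((1 6 5 3 11 4)(2 10 9 12 8 7 14))^(-1)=(1 4 11 3 5 6)(2 14 7 8 12 9 10)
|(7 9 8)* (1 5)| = 6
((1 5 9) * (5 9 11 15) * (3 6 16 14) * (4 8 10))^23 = (1 9)(3 14 16 6)(4 10 8)(5 15 11)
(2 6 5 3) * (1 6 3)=(1 6 5)(2 3)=[0, 6, 3, 2, 4, 1, 5]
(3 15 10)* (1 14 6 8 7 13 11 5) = (1 14 6 8 7 13 11 5)(3 15 10) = [0, 14, 2, 15, 4, 1, 8, 13, 7, 9, 3, 5, 12, 11, 6, 10]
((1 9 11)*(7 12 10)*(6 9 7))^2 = ((1 7 12 10 6 9 11))^2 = (1 12 6 11 7 10 9)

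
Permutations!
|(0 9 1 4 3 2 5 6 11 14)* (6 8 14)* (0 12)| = |(0 9 1 4 3 2 5 8 14 12)(6 11)| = 10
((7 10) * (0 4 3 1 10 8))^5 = (0 7 1 4 8 10 3)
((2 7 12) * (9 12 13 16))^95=((2 7 13 16 9 12))^95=(2 12 9 16 13 7)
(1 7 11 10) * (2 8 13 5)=(1 7 11 10)(2 8 13 5)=[0, 7, 8, 3, 4, 2, 6, 11, 13, 9, 1, 10, 12, 5]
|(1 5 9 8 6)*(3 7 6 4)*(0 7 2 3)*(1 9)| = 6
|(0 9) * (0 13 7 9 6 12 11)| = |(0 6 12 11)(7 9 13)| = 12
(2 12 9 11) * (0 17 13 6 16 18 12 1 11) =(0 17 13 6 16 18 12 9)(1 11 2) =[17, 11, 1, 3, 4, 5, 16, 7, 8, 0, 10, 2, 9, 6, 14, 15, 18, 13, 12]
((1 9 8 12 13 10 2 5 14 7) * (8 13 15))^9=(15)(1 9 13 10 2 5 14 7)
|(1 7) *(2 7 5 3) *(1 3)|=6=|(1 5)(2 7 3)|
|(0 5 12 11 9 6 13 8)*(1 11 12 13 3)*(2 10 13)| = |(0 5 2 10 13 8)(1 11 9 6 3)| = 30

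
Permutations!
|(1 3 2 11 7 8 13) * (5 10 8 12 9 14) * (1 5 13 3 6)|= 22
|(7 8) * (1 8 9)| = |(1 8 7 9)| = 4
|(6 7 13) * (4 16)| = |(4 16)(6 7 13)| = 6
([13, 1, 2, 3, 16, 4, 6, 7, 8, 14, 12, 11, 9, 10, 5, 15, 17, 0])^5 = (0 14)(4 10)(5 13)(9 17)(12 16)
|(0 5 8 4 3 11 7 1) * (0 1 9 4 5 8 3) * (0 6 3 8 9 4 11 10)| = |(0 9 11 7 4 6 3 10)(5 8)| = 8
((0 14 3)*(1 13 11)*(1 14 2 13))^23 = (0 3 14 11 13 2) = ((0 2 13 11 14 3))^23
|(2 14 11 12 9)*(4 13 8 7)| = 20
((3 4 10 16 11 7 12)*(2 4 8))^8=(2 8 3 12 7 11 16 10 4)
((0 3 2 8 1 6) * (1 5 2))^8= ((0 3 1 6)(2 8 5))^8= (2 5 8)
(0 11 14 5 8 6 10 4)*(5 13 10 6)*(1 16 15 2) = (0 11 14 13 10 4)(1 16 15 2)(5 8) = [11, 16, 1, 3, 0, 8, 6, 7, 5, 9, 4, 14, 12, 10, 13, 2, 15]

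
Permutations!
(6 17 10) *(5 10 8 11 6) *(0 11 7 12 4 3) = (0 11 6 17 8 7 12 4 3)(5 10) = [11, 1, 2, 0, 3, 10, 17, 12, 7, 9, 5, 6, 4, 13, 14, 15, 16, 8]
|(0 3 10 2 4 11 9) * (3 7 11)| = 4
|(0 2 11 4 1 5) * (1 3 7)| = 8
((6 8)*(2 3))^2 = ((2 3)(6 8))^2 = (8)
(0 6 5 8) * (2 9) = (0 6 5 8)(2 9) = [6, 1, 9, 3, 4, 8, 5, 7, 0, 2]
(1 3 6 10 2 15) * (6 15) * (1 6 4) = (1 3 15 6 10 2 4) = [0, 3, 4, 15, 1, 5, 10, 7, 8, 9, 2, 11, 12, 13, 14, 6]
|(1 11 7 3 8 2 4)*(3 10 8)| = |(1 11 7 10 8 2 4)| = 7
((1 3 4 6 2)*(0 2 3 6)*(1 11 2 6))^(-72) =(11)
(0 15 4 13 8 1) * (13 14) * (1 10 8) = [15, 0, 2, 3, 14, 5, 6, 7, 10, 9, 8, 11, 12, 1, 13, 4] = (0 15 4 14 13 1)(8 10)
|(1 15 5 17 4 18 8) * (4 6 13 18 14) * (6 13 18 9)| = |(1 15 5 17 13 9 6 18 8)(4 14)| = 18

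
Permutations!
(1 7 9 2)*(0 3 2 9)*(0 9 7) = (0 3 2 1)(7 9) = [3, 0, 1, 2, 4, 5, 6, 9, 8, 7]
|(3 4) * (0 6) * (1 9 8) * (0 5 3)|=15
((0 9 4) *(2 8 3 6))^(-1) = (0 4 9)(2 6 3 8)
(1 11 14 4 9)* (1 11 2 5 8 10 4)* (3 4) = (1 2 5 8 10 3 4 9 11 14) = [0, 2, 5, 4, 9, 8, 6, 7, 10, 11, 3, 14, 12, 13, 1]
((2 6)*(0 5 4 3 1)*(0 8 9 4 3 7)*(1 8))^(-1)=((0 5 3 8 9 4 7)(2 6))^(-1)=(0 7 4 9 8 3 5)(2 6)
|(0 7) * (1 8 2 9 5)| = |(0 7)(1 8 2 9 5)| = 10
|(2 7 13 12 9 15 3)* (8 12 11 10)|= 10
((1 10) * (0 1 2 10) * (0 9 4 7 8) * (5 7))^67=((0 1 9 4 5 7 8)(2 10))^67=(0 5 1 7 9 8 4)(2 10)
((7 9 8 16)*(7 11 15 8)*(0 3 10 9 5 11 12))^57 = (0 10 7 11 8 12 3 9 5 15 16)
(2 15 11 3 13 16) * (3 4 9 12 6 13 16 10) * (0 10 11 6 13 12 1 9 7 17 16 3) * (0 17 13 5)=(0 10 17 16 2 15 6 12 5)(1 9)(4 7 13 11)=[10, 9, 15, 3, 7, 0, 12, 13, 8, 1, 17, 4, 5, 11, 14, 6, 2, 16]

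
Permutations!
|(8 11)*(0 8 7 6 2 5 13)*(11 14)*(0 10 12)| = 11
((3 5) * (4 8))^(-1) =(3 5)(4 8)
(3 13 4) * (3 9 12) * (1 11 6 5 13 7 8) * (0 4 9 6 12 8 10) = (0 4 6 5 13 9 8 1 11 12 3 7 10) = [4, 11, 2, 7, 6, 13, 5, 10, 1, 8, 0, 12, 3, 9]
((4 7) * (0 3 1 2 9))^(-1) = ((0 3 1 2 9)(4 7))^(-1) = (0 9 2 1 3)(4 7)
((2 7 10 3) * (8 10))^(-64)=(2 7 8 10 3)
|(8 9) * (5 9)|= 3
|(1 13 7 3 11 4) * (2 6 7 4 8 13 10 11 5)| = 30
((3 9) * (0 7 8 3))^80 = ((0 7 8 3 9))^80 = (9)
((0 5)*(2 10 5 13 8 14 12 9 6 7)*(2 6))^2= (0 8 12 2 5 13 14 9 10)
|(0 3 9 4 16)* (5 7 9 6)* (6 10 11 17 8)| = |(0 3 10 11 17 8 6 5 7 9 4 16)| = 12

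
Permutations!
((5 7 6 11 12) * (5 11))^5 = (5 6 7)(11 12) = ((5 7 6)(11 12))^5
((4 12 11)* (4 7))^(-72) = ((4 12 11 7))^(-72) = (12)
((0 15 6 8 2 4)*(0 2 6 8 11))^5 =(15)(2 4)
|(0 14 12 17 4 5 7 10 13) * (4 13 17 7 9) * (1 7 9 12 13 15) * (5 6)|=|(0 14 13)(1 7 10 17 15)(4 6 5 12 9)|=15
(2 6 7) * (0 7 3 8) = (0 7 2 6 3 8) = [7, 1, 6, 8, 4, 5, 3, 2, 0]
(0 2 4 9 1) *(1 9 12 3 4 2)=(0 1)(3 4 12)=[1, 0, 2, 4, 12, 5, 6, 7, 8, 9, 10, 11, 3]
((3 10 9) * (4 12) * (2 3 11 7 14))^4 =(2 11 3 7 10 14 9)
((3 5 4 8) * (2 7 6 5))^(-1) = ((2 7 6 5 4 8 3))^(-1) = (2 3 8 4 5 6 7)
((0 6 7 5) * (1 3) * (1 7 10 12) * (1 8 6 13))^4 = (0 7 1)(3 13 5)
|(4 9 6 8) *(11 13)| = 4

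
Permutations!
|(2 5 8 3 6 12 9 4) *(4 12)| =6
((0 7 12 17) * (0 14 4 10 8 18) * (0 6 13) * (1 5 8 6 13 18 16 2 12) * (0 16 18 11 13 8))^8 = (18)(2 13 6 4 17)(10 14 12 16 11)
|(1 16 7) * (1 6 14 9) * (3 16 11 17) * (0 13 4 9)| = 12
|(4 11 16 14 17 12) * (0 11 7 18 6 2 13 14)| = 9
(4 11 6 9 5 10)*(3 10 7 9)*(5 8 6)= (3 10 4 11 5 7 9 8 6)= [0, 1, 2, 10, 11, 7, 3, 9, 6, 8, 4, 5]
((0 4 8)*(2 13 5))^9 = (13)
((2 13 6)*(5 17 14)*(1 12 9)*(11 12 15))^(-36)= ((1 15 11 12 9)(2 13 6)(5 17 14))^(-36)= (17)(1 9 12 11 15)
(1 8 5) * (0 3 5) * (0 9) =(0 3 5 1 8 9) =[3, 8, 2, 5, 4, 1, 6, 7, 9, 0]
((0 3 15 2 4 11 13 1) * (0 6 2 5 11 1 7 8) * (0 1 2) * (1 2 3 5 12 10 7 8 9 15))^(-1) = (0 6 1 3 4 2 8 13 11 5)(7 10 12 15 9)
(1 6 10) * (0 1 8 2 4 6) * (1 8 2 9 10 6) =[8, 0, 4, 3, 1, 5, 6, 7, 9, 10, 2] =(0 8 9 10 2 4 1)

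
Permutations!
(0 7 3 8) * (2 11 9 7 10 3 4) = (0 10 3 8)(2 11 9 7 4) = [10, 1, 11, 8, 2, 5, 6, 4, 0, 7, 3, 9]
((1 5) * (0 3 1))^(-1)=(0 5 1 3)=((0 3 1 5))^(-1)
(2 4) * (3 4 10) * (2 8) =(2 10 3 4 8) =[0, 1, 10, 4, 8, 5, 6, 7, 2, 9, 3]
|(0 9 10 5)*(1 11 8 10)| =7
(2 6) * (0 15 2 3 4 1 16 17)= (0 15 2 6 3 4 1 16 17)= [15, 16, 6, 4, 1, 5, 3, 7, 8, 9, 10, 11, 12, 13, 14, 2, 17, 0]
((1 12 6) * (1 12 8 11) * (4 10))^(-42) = ((1 8 11)(4 10)(6 12))^(-42) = (12)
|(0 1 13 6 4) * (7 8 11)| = |(0 1 13 6 4)(7 8 11)| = 15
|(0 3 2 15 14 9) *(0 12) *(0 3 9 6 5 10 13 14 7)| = 35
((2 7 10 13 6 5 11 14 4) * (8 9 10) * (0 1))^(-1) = (0 1)(2 4 14 11 5 6 13 10 9 8 7)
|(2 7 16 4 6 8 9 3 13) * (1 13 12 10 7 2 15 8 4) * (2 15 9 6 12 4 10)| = 13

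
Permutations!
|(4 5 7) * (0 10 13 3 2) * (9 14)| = 30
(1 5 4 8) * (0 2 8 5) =[2, 0, 8, 3, 5, 4, 6, 7, 1] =(0 2 8 1)(4 5)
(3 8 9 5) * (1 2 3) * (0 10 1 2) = (0 10 1)(2 3 8 9 5) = [10, 0, 3, 8, 4, 2, 6, 7, 9, 5, 1]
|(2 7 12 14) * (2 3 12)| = |(2 7)(3 12 14)| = 6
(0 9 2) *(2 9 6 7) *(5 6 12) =(0 12 5 6 7 2) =[12, 1, 0, 3, 4, 6, 7, 2, 8, 9, 10, 11, 5]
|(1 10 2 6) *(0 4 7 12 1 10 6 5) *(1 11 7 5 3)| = 15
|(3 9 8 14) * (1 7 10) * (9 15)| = 15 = |(1 7 10)(3 15 9 8 14)|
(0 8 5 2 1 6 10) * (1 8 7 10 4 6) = (0 7 10)(2 8 5)(4 6) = [7, 1, 8, 3, 6, 2, 4, 10, 5, 9, 0]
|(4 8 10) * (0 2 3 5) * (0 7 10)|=|(0 2 3 5 7 10 4 8)|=8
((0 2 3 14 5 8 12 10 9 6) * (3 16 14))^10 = ((0 2 16 14 5 8 12 10 9 6))^10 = (16)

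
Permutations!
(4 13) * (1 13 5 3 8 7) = [0, 13, 2, 8, 5, 3, 6, 1, 7, 9, 10, 11, 12, 4] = (1 13 4 5 3 8 7)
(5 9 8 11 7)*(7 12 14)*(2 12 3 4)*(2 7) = (2 12 14)(3 4 7 5 9 8 11) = [0, 1, 12, 4, 7, 9, 6, 5, 11, 8, 10, 3, 14, 13, 2]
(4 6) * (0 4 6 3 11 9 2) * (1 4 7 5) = (0 7 5 1 4 3 11 9 2) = [7, 4, 0, 11, 3, 1, 6, 5, 8, 2, 10, 9]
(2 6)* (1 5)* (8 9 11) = (1 5)(2 6)(8 9 11) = [0, 5, 6, 3, 4, 1, 2, 7, 9, 11, 10, 8]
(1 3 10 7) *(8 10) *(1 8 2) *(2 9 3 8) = [0, 8, 1, 9, 4, 5, 6, 2, 10, 3, 7] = (1 8 10 7 2)(3 9)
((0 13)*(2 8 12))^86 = ((0 13)(2 8 12))^86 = (13)(2 12 8)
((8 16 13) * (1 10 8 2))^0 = (16)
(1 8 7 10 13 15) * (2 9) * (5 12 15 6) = (1 8 7 10 13 6 5 12 15)(2 9) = [0, 8, 9, 3, 4, 12, 5, 10, 7, 2, 13, 11, 15, 6, 14, 1]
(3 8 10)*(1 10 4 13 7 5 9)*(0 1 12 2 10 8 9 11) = (0 1 8 4 13 7 5 11)(2 10 3 9 12) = [1, 8, 10, 9, 13, 11, 6, 5, 4, 12, 3, 0, 2, 7]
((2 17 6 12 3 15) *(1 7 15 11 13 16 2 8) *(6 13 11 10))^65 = ((1 7 15 8)(2 17 13 16)(3 10 6 12))^65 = (1 7 15 8)(2 17 13 16)(3 10 6 12)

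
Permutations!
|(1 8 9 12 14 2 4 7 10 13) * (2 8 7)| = |(1 7 10 13)(2 4)(8 9 12 14)| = 4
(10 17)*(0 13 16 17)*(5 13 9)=(0 9 5 13 16 17 10)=[9, 1, 2, 3, 4, 13, 6, 7, 8, 5, 0, 11, 12, 16, 14, 15, 17, 10]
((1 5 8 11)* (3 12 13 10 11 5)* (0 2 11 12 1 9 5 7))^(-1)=(0 7 8 5 9 11 2)(1 3)(10 13 12)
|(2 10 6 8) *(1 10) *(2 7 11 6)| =12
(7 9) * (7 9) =(9) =[0, 1, 2, 3, 4, 5, 6, 7, 8, 9]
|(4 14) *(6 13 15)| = 6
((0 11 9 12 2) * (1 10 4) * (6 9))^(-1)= (0 2 12 9 6 11)(1 4 10)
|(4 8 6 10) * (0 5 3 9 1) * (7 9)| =12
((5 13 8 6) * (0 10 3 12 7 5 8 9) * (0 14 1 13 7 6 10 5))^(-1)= ((0 5 7)(1 13 9 14)(3 12 6 8 10))^(-1)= (0 7 5)(1 14 9 13)(3 10 8 6 12)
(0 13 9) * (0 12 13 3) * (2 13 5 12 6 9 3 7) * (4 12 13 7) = (0 4 12 5 13 3)(2 7)(6 9) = [4, 1, 7, 0, 12, 13, 9, 2, 8, 6, 10, 11, 5, 3]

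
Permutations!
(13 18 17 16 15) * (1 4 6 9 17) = (1 4 6 9 17 16 15 13 18) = [0, 4, 2, 3, 6, 5, 9, 7, 8, 17, 10, 11, 12, 18, 14, 13, 15, 16, 1]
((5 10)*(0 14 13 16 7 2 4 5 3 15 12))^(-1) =(0 12 15 3 10 5 4 2 7 16 13 14)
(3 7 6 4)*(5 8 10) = (3 7 6 4)(5 8 10) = [0, 1, 2, 7, 3, 8, 4, 6, 10, 9, 5]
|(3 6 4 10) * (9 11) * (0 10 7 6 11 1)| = |(0 10 3 11 9 1)(4 7 6)| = 6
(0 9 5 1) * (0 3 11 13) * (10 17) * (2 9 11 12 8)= (0 11 13)(1 3 12 8 2 9 5)(10 17)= [11, 3, 9, 12, 4, 1, 6, 7, 2, 5, 17, 13, 8, 0, 14, 15, 16, 10]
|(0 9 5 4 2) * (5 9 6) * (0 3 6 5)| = 6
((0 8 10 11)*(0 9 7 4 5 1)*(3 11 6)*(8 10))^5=(0 9)(1 11)(3 5)(4 6)(7 10)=((0 10 6 3 11 9 7 4 5 1))^5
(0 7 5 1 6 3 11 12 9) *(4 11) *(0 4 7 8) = (0 8)(1 6 3 7 5)(4 11 12 9) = [8, 6, 2, 7, 11, 1, 3, 5, 0, 4, 10, 12, 9]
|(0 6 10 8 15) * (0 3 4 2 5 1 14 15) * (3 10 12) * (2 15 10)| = |(0 6 12 3 4 15 2 5 1 14 10 8)| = 12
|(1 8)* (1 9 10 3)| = 5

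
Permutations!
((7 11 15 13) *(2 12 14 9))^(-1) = (2 9 14 12)(7 13 15 11)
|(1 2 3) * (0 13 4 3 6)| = |(0 13 4 3 1 2 6)| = 7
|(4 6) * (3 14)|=2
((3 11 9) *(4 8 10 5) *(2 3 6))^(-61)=(2 6 9 11 3)(4 5 10 8)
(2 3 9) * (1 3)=(1 3 9 2)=[0, 3, 1, 9, 4, 5, 6, 7, 8, 2]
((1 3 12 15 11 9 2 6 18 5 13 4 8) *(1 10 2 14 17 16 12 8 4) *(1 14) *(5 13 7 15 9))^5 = (1 6 16 8 13 9 2 17 3 18 12 10 14)(5 7 15 11)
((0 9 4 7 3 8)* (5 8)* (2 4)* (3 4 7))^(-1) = ((0 9 2 7 4 3 5 8))^(-1) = (0 8 5 3 4 7 2 9)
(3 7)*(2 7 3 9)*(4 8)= (2 7 9)(4 8)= [0, 1, 7, 3, 8, 5, 6, 9, 4, 2]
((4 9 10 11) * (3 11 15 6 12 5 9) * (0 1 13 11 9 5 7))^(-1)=(0 7 12 6 15 10 9 3 4 11 13 1)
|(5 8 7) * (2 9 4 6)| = |(2 9 4 6)(5 8 7)| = 12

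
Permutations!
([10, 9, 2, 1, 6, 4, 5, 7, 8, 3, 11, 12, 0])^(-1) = (0 12 11 10)(1 3 9)(4 5 6)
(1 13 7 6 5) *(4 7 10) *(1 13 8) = (1 8)(4 7 6 5 13 10) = [0, 8, 2, 3, 7, 13, 5, 6, 1, 9, 4, 11, 12, 10]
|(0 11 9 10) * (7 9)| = 5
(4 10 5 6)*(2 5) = (2 5 6 4 10) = [0, 1, 5, 3, 10, 6, 4, 7, 8, 9, 2]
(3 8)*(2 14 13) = [0, 1, 14, 8, 4, 5, 6, 7, 3, 9, 10, 11, 12, 2, 13] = (2 14 13)(3 8)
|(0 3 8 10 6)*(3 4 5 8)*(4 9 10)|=12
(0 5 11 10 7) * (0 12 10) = (0 5 11)(7 12 10) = [5, 1, 2, 3, 4, 11, 6, 12, 8, 9, 7, 0, 10]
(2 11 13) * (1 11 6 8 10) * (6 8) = (1 11 13 2 8 10) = [0, 11, 8, 3, 4, 5, 6, 7, 10, 9, 1, 13, 12, 2]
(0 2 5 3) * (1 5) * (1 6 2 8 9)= (0 8 9 1 5 3)(2 6)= [8, 5, 6, 0, 4, 3, 2, 7, 9, 1]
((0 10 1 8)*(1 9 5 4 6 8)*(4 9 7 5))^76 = (0 9)(4 10)(5 8)(6 7)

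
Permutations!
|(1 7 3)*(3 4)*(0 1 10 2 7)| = |(0 1)(2 7 4 3 10)| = 10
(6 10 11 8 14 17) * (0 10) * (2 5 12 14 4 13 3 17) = [10, 1, 5, 17, 13, 12, 0, 7, 4, 9, 11, 8, 14, 3, 2, 15, 16, 6] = (0 10 11 8 4 13 3 17 6)(2 5 12 14)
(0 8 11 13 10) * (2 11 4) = [8, 1, 11, 3, 2, 5, 6, 7, 4, 9, 0, 13, 12, 10] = (0 8 4 2 11 13 10)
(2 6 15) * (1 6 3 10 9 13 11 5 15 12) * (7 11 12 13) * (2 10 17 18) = [0, 6, 3, 17, 4, 15, 13, 11, 8, 7, 9, 5, 1, 12, 14, 10, 16, 18, 2] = (1 6 13 12)(2 3 17 18)(5 15 10 9 7 11)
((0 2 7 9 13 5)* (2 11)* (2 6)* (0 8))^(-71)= ((0 11 6 2 7 9 13 5 8))^(-71)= (0 11 6 2 7 9 13 5 8)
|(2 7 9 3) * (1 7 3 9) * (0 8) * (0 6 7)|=10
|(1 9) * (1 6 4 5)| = |(1 9 6 4 5)| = 5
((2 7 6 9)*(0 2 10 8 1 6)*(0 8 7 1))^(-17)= ((0 2 1 6 9 10 7 8))^(-17)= (0 8 7 10 9 6 1 2)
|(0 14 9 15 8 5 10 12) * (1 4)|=8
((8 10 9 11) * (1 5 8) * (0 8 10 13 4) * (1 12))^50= (0 13)(1 10 11)(4 8)(5 9 12)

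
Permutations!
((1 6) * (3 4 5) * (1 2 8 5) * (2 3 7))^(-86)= ((1 6 3 4)(2 8 5 7))^(-86)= (1 3)(2 5)(4 6)(7 8)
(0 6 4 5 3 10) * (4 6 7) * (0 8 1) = [7, 0, 2, 10, 5, 3, 6, 4, 1, 9, 8] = (0 7 4 5 3 10 8 1)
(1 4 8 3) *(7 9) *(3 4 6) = (1 6 3)(4 8)(7 9) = [0, 6, 2, 1, 8, 5, 3, 9, 4, 7]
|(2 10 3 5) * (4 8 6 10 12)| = |(2 12 4 8 6 10 3 5)| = 8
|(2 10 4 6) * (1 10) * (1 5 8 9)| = 8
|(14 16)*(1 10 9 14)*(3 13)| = 10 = |(1 10 9 14 16)(3 13)|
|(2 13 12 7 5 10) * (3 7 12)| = |(2 13 3 7 5 10)| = 6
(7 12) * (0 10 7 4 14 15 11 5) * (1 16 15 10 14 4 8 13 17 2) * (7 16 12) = (0 14 10 16 15 11 5)(1 12 8 13 17 2) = [14, 12, 1, 3, 4, 0, 6, 7, 13, 9, 16, 5, 8, 17, 10, 11, 15, 2]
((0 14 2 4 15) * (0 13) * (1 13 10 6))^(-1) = (0 13 1 6 10 15 4 2 14)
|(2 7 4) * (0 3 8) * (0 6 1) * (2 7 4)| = |(0 3 8 6 1)(2 4 7)| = 15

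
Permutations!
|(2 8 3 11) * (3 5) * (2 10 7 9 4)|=9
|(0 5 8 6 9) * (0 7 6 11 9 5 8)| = |(0 8 11 9 7 6 5)| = 7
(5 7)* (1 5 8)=(1 5 7 8)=[0, 5, 2, 3, 4, 7, 6, 8, 1]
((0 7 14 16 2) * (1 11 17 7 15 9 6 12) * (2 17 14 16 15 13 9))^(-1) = (0 2 15 14 11 1 12 6 9 13)(7 17 16)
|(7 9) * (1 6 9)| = 4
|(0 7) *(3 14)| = 2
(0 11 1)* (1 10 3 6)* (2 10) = (0 11 2 10 3 6 1) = [11, 0, 10, 6, 4, 5, 1, 7, 8, 9, 3, 2]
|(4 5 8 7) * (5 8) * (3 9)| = 6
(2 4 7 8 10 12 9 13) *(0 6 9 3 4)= (0 6 9 13 2)(3 4 7 8 10 12)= [6, 1, 0, 4, 7, 5, 9, 8, 10, 13, 12, 11, 3, 2]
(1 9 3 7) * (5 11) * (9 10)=(1 10 9 3 7)(5 11)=[0, 10, 2, 7, 4, 11, 6, 1, 8, 3, 9, 5]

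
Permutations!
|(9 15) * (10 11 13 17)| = 4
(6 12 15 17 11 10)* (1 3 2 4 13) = (1 3 2 4 13)(6 12 15 17 11 10) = [0, 3, 4, 2, 13, 5, 12, 7, 8, 9, 6, 10, 15, 1, 14, 17, 16, 11]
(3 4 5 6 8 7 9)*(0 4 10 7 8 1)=(0 4 5 6 1)(3 10 7 9)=[4, 0, 2, 10, 5, 6, 1, 9, 8, 3, 7]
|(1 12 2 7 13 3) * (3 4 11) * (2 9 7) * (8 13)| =9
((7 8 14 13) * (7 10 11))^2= (7 14 10)(8 13 11)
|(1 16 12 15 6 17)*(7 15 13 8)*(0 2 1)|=11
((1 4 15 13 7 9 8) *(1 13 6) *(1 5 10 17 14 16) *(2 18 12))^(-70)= (1 15 5 17 16 4 6 10 14)(2 12 18)(7 8)(9 13)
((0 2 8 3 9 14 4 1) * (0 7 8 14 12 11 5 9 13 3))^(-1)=(0 8 7 1 4 14 2)(3 13)(5 11 12 9)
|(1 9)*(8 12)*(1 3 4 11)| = 10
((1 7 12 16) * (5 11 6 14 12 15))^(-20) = ((1 7 15 5 11 6 14 12 16))^(-20) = (1 12 6 5 7 16 14 11 15)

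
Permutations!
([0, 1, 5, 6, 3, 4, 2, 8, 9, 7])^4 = (2 6 3 4 5)(7 8 9)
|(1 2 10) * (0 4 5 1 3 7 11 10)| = 20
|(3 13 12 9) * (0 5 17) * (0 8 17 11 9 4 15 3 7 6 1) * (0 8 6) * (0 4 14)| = |(0 5 11 9 7 4 15 3 13 12 14)(1 8 17 6)| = 44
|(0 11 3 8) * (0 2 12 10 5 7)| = |(0 11 3 8 2 12 10 5 7)| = 9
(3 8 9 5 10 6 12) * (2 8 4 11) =(2 8 9 5 10 6 12 3 4 11) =[0, 1, 8, 4, 11, 10, 12, 7, 9, 5, 6, 2, 3]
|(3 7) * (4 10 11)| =|(3 7)(4 10 11)| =6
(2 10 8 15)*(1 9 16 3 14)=(1 9 16 3 14)(2 10 8 15)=[0, 9, 10, 14, 4, 5, 6, 7, 15, 16, 8, 11, 12, 13, 1, 2, 3]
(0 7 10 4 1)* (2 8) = (0 7 10 4 1)(2 8) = [7, 0, 8, 3, 1, 5, 6, 10, 2, 9, 4]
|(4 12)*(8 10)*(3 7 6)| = |(3 7 6)(4 12)(8 10)| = 6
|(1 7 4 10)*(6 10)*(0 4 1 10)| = 6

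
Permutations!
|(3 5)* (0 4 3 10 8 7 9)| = 8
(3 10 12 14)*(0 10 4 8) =(0 10 12 14 3 4 8) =[10, 1, 2, 4, 8, 5, 6, 7, 0, 9, 12, 11, 14, 13, 3]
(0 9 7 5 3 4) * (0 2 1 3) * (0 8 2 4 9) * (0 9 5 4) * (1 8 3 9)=(0 1 9 7 4)(2 8)(3 5)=[1, 9, 8, 5, 0, 3, 6, 4, 2, 7]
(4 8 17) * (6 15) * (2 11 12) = [0, 1, 11, 3, 8, 5, 15, 7, 17, 9, 10, 12, 2, 13, 14, 6, 16, 4] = (2 11 12)(4 8 17)(6 15)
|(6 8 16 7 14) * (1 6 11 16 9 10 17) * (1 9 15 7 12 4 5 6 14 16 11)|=|(1 14)(4 5 6 8 15 7 16 12)(9 10 17)|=24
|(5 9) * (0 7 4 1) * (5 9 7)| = 5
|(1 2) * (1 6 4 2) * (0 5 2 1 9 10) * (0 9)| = 6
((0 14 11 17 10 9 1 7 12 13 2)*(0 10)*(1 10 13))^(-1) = (0 17 11 14)(1 12 7)(2 13)(9 10)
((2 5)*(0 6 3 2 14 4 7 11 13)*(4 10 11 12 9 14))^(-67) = ((0 6 3 2 5 4 7 12 9 14 10 11 13))^(-67) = (0 11 14 12 4 2 6 13 10 9 7 5 3)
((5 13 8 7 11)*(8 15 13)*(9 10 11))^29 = (5 11 10 9 7 8)(13 15)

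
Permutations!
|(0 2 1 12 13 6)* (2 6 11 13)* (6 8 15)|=|(0 8 15 6)(1 12 2)(11 13)|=12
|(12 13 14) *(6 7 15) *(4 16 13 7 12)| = |(4 16 13 14)(6 12 7 15)| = 4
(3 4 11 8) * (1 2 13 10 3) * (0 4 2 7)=[4, 7, 13, 2, 11, 5, 6, 0, 1, 9, 3, 8, 12, 10]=(0 4 11 8 1 7)(2 13 10 3)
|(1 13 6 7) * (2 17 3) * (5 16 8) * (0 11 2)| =|(0 11 2 17 3)(1 13 6 7)(5 16 8)| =60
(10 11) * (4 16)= [0, 1, 2, 3, 16, 5, 6, 7, 8, 9, 11, 10, 12, 13, 14, 15, 4]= (4 16)(10 11)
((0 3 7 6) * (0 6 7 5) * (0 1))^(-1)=(7)(0 1 5 3)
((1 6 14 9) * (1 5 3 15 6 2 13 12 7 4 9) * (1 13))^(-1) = ((1 2)(3 15 6 14 13 12 7 4 9 5))^(-1) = (1 2)(3 5 9 4 7 12 13 14 6 15)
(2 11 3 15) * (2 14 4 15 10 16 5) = [0, 1, 11, 10, 15, 2, 6, 7, 8, 9, 16, 3, 12, 13, 4, 14, 5] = (2 11 3 10 16 5)(4 15 14)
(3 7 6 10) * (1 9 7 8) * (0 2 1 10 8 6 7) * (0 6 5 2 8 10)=[8, 9, 1, 5, 4, 2, 10, 7, 0, 6, 3]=(0 8)(1 9 6 10 3 5 2)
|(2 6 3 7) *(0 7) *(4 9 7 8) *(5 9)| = 9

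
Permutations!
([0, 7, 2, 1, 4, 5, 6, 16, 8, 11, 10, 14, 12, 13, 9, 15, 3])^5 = (1 7 16 3)(9 14 11)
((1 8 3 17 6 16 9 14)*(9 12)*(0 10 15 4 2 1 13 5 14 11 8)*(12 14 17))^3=(0 4)(1 15)(2 10)(3 11 12 8 9)(5 16)(6 13)(14 17)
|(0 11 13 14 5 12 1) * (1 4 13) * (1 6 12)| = |(0 11 6 12 4 13 14 5 1)| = 9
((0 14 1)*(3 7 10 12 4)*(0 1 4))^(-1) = ((0 14 4 3 7 10 12))^(-1) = (0 12 10 7 3 4 14)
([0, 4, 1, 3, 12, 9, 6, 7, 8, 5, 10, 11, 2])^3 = [0, 2, 12, 3, 1, 9, 6, 7, 8, 5, 10, 11, 4]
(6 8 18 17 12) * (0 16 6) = [16, 1, 2, 3, 4, 5, 8, 7, 18, 9, 10, 11, 0, 13, 14, 15, 6, 12, 17] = (0 16 6 8 18 17 12)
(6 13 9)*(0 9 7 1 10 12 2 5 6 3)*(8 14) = [9, 10, 5, 0, 4, 6, 13, 1, 14, 3, 12, 11, 2, 7, 8] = (0 9 3)(1 10 12 2 5 6 13 7)(8 14)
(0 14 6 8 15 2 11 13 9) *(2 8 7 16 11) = (0 14 6 7 16 11 13 9)(8 15) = [14, 1, 2, 3, 4, 5, 7, 16, 15, 0, 10, 13, 12, 9, 6, 8, 11]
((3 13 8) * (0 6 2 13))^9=(0 13)(2 3)(6 8)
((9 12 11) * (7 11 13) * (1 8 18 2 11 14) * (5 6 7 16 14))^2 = ((1 8 18 2 11 9 12 13 16 14)(5 6 7))^2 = (1 18 11 12 16)(2 9 13 14 8)(5 7 6)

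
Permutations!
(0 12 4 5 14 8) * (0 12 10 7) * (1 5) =(0 10 7)(1 5 14 8 12 4) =[10, 5, 2, 3, 1, 14, 6, 0, 12, 9, 7, 11, 4, 13, 8]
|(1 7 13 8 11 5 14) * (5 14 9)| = |(1 7 13 8 11 14)(5 9)| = 6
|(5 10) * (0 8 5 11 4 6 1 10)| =15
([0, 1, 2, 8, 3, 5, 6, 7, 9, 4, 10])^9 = [0, 1, 2, 8, 3, 5, 6, 7, 9, 4, 10]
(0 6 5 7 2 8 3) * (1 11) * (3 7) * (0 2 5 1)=[6, 11, 8, 2, 4, 3, 1, 5, 7, 9, 10, 0]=(0 6 1 11)(2 8 7 5 3)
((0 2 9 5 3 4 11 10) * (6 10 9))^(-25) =(11)(0 10 6 2)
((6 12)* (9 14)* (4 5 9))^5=(4 5 9 14)(6 12)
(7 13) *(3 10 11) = [0, 1, 2, 10, 4, 5, 6, 13, 8, 9, 11, 3, 12, 7] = (3 10 11)(7 13)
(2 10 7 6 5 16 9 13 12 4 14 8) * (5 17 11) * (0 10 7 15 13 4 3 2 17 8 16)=(0 10 15 13 12 3 2 7 6 8 17 11 5)(4 14 16 9)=[10, 1, 7, 2, 14, 0, 8, 6, 17, 4, 15, 5, 3, 12, 16, 13, 9, 11]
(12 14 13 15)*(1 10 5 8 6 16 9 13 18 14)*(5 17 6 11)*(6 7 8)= (1 10 17 7 8 11 5 6 16 9 13 15 12)(14 18)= [0, 10, 2, 3, 4, 6, 16, 8, 11, 13, 17, 5, 1, 15, 18, 12, 9, 7, 14]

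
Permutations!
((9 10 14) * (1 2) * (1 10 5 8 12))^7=(1 12 8 5 9 14 10 2)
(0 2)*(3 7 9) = (0 2)(3 7 9) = [2, 1, 0, 7, 4, 5, 6, 9, 8, 3]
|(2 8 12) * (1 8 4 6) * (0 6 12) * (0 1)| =6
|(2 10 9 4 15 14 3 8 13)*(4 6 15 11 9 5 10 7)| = 22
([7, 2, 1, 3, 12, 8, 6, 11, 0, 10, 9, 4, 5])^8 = (0 7 11 4 12 5 8)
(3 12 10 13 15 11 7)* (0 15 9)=(0 15 11 7 3 12 10 13 9)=[15, 1, 2, 12, 4, 5, 6, 3, 8, 0, 13, 7, 10, 9, 14, 11]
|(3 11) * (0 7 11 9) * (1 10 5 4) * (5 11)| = 9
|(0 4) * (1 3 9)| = |(0 4)(1 3 9)| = 6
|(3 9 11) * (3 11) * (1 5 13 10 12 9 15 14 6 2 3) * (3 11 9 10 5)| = |(1 3 15 14 6 2 11 9)(5 13)(10 12)| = 8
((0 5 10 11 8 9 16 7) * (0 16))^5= ((0 5 10 11 8 9)(7 16))^5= (0 9 8 11 10 5)(7 16)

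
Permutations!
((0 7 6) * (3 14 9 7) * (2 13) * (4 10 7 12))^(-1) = (0 6 7 10 4 12 9 14 3)(2 13)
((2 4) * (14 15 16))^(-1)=((2 4)(14 15 16))^(-1)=(2 4)(14 16 15)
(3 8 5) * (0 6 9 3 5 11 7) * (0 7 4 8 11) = (0 6 9 3 11 4 8) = [6, 1, 2, 11, 8, 5, 9, 7, 0, 3, 10, 4]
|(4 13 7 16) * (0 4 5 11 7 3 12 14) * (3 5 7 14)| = 6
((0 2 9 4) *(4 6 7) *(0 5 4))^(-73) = ((0 2 9 6 7)(4 5))^(-73) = (0 9 7 2 6)(4 5)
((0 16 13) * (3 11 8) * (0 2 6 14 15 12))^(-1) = (0 12 15 14 6 2 13 16)(3 8 11)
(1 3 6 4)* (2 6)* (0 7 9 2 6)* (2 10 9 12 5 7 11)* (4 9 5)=[11, 3, 0, 6, 1, 7, 9, 12, 8, 10, 5, 2, 4]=(0 11 2)(1 3 6 9 10 5 7 12 4)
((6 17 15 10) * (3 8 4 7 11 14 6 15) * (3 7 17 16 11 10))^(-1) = (3 15 10 7 17 4 8)(6 14 11 16)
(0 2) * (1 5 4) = (0 2)(1 5 4) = [2, 5, 0, 3, 1, 4]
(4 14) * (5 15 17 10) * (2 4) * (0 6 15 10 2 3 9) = (0 6 15 17 2 4 14 3 9)(5 10) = [6, 1, 4, 9, 14, 10, 15, 7, 8, 0, 5, 11, 12, 13, 3, 17, 16, 2]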